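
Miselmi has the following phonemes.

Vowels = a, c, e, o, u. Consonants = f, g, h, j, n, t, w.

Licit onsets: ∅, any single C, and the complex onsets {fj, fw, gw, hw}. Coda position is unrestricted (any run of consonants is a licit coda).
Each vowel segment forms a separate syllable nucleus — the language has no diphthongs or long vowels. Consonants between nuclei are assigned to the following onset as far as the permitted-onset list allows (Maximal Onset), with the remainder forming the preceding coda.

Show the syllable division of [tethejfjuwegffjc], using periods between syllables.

tet.hej.fju.wegf.fjc

Nuclei (vowels): e, e, u, e, c → 5 syllables.
σ1/σ2 boundary: /th/ splits as /t/ + /h/ (/h/ is the longest suffix that is a licit onset).
σ2/σ3 boundary: /jfj/; trying suffixes from longest down, /fj/ is the first permitted one, so coda /j/ | onset /fj/.
σ3/σ4 boundary: /w/ → onset of the next syllable (single consonants are always licit onsets).
σ4/σ5 boundary: /gffj/; trying suffixes from longest down, /fj/ is the first permitted one, so coda /gf/ | onset /fj/.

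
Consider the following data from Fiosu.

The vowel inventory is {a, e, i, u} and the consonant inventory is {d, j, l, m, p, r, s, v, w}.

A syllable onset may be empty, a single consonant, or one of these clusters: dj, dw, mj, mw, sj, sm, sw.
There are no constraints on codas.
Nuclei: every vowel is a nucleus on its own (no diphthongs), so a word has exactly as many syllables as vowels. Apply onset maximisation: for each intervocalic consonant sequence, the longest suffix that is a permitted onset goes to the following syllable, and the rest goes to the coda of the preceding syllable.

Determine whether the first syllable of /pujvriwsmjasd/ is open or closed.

closed

The vowels are u, i, a — 3 nuclei, so 3 syllables.
Between /u/ (V1) and /i/ (V2): /jvr/ splits as /jv/ + /r/ (/r/ is the longest suffix that is a licit onset).
Between /i/ (V2) and /a/ (V3): /wsmj/ — longest licit onset from the right is /mj/, leaving /ws/ as coda.
So the parse is pujv.riws.mjasd.
Syllable 1 is /pujv/ with coda /jv/, so it is closed.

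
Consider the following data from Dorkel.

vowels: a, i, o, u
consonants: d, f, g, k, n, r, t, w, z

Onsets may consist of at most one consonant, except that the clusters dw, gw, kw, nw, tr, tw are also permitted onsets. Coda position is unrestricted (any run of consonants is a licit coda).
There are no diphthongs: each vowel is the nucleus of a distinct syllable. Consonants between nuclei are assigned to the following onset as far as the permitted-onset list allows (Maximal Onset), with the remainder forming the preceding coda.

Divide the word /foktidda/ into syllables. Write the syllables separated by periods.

fok.tid.da

Nuclei (vowels): o, i, a → 3 syllables.
/o…i/ gap (V1→V2): cluster /kt/ — the longest permitted-onset suffix is /t/; onset = /t/, preceding coda = /k/.
/i…a/ gap (V2→V3): /dd/; trying suffixes from longest down, /d/ is the first permitted one, so coda /d/ | onset /d/.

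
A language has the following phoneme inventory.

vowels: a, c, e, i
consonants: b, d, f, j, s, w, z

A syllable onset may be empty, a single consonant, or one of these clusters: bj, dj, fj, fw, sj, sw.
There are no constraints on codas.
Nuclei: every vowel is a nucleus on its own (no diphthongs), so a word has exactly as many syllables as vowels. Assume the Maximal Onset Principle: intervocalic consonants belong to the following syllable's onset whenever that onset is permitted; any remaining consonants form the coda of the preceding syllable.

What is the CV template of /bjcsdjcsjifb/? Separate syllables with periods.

The vowels are c, c, i — 3 nuclei, so 3 syllables.
V1 /c/ – V2 /c/: /sdj/ — longest licit onset from the right is /dj/, leaving /s/ as coda.
V2 /c/ – V3 /i/: /sj/ is a licit onset in full, so it all attaches to the next syllable.
So the parse is bjcs.djc.sjifb.
Mapping each syllable to C/V: /bjcs/ → CCVC, /djc/ → CCV, /sjifb/ → CCVCC.

CCVC.CCV.CCVCC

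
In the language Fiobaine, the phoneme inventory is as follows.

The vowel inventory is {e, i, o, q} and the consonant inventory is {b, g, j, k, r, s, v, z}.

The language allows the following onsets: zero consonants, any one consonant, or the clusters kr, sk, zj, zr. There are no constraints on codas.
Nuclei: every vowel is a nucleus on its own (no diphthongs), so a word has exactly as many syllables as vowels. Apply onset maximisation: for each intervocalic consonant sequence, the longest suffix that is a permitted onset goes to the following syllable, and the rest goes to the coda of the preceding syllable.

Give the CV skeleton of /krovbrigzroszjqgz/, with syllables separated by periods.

CCVCC.CVC.CCVC.CCVCC

Vowels present: o, i, o, q; each is a nucleus, giving 4 syllables.
/o…i/ gap (V1→V2): /vbr/; trying suffixes from longest down, /r/ is the first permitted one, so coda /vb/ | onset /r/.
/i…o/ gap (V2→V3): /gzr/ — longest licit onset from the right is /zr/, leaving /g/ as coda.
/o…q/ gap (V3→V4): /szj/ splits as /s/ + /zj/ (/zj/ is the longest suffix that is a licit onset).
Result: krovb.rig.zros.zjqgz.
Mapping each syllable to C/V: /krovb/ → CCVCC, /rig/ → CVC, /zros/ → CCVC, /zjqgz/ → CCVCC.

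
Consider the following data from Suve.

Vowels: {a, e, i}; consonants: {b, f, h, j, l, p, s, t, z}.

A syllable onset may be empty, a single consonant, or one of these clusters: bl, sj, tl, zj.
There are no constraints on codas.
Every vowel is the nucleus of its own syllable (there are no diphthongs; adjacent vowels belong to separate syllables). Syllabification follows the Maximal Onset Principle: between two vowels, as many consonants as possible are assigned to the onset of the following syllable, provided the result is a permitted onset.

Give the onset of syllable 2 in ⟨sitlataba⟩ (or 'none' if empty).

The vowels are i, a, a, a — 4 nuclei, so 4 syllables.
/i…a/ gap (V1→V2): /tl/ is a licit onset in full, so it all attaches to the next syllable.
/a…a/ gap (V2→V3): just /t/ — single C goes to the following onset.
/a…a/ gap (V3→V4): /b/ → onset of the next syllable (single consonants are always licit onsets).
Result: si.tla.ta.ba.
Syllable 2 is /tla/: onset /tl/, nucleus /a/, coda ∅.

tl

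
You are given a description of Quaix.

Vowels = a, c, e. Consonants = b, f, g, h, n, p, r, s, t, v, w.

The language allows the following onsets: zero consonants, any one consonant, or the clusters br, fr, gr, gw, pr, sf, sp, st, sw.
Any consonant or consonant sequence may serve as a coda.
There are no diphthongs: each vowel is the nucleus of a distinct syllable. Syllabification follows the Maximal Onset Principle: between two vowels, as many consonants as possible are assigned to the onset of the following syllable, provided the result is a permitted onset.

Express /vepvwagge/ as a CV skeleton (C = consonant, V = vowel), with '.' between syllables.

Nuclei (vowels): e, a, e → 3 syllables.
σ1/σ2 boundary: cluster /pvw/ — the longest permitted-onset suffix is /w/; onset = /w/, preceding coda = /pv/.
σ2/σ3 boundary: cluster /gg/ — the longest permitted-onset suffix is /g/; onset = /g/, preceding coda = /g/.
So the parse is vepv.wag.ge.
Mapping each syllable to C/V: /vepv/ → CVCC, /wag/ → CVC, /ge/ → CV.

CVCC.CVC.CV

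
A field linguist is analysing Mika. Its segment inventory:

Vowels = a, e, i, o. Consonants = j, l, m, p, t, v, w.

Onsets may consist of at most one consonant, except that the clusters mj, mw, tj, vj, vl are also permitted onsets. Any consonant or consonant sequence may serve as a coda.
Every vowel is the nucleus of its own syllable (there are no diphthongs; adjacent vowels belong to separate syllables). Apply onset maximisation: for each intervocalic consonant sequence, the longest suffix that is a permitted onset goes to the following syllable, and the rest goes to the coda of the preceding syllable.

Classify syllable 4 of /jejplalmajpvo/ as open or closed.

open

Nuclei (vowels): e, a, a, o → 4 syllables.
σ1/σ2 boundary: /jpl/; trying suffixes from longest down, /l/ is the first permitted one, so coda /jp/ | onset /l/.
σ2/σ3 boundary: /lm/ — longest licit onset from the right is /m/, leaving /l/ as coda.
σ3/σ4 boundary: /jpv/ splits as /jp/ + /v/ (/v/ is the longest suffix that is a licit onset).
Result: jejp.lal.majp.vo.
Syllable 4 is /vo/; it ends in its nucleus with no coda, so it is open.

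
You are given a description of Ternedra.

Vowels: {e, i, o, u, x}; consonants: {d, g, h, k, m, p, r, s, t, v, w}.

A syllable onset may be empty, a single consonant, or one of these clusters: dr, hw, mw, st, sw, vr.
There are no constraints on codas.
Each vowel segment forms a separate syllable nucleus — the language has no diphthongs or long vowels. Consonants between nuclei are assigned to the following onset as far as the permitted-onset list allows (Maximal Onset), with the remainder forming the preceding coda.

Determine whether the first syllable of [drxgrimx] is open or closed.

Vowels present: x, i, x; each is a nucleus, giving 3 syllables.
/x…i/ gap (V1→V2): /gr/ splits as /g/ + /r/ (/r/ is the longest suffix that is a licit onset).
/i…x/ gap (V2→V3): just /m/ — single C goes to the following onset.
So the parse is drxg.ri.mx.
Syllable 1 is /drxg/ with coda /g/, so it is closed.

closed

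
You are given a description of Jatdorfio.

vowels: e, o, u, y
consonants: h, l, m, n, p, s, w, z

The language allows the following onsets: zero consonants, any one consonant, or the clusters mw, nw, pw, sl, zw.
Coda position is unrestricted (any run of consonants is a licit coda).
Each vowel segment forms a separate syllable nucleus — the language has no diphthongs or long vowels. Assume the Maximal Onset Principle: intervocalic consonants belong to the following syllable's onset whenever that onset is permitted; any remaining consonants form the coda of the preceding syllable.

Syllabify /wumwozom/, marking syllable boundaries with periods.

wu.mwo.zom

Nuclei (vowels): u, o, o → 3 syllables.
/u…o/ gap (V1→V2): cluster /mw/ — /mw/ is itself a permitted onset, so the whole cluster goes right; preceding coda = ∅.
/o…o/ gap (V2→V3): /z/ is a single consonant, so it becomes the next onset.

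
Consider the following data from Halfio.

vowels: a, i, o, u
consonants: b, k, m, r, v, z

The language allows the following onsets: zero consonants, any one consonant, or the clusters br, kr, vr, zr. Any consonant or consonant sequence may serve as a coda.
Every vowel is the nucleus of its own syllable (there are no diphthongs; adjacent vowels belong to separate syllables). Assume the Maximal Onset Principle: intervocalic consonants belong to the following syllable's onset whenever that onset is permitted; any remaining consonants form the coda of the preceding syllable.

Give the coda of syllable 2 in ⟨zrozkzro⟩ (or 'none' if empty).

The vowels are o, o — 2 nuclei, so 2 syllables.
/o…o/ gap (V1→V2): /zkzr/ — longest licit onset from the right is /zr/, leaving /zk/ as coda.
So the parse is zrozk.zro.
Syllable 2 is /zro/: onset /zr/, nucleus /o/, coda ∅.

none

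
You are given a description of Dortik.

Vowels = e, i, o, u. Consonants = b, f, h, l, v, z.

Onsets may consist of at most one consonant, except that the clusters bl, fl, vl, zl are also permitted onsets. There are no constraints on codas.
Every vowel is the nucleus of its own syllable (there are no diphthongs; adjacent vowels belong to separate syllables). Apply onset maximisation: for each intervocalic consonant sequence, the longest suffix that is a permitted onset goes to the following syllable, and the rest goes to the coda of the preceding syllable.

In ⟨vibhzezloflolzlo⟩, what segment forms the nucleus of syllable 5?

o

Vowels present: i, e, o, o, o; each is a nucleus, giving 5 syllables.
The fifth nucleus (vowel 5 from the left) is /o/.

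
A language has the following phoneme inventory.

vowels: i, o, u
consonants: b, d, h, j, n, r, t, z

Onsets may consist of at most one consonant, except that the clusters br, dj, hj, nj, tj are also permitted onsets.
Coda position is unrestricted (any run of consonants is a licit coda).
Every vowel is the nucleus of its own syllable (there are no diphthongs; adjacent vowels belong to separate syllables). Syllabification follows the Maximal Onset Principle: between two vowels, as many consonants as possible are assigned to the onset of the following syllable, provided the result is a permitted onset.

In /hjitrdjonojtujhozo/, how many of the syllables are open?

3

The vowels are i, o, o, u, o, o — 6 nuclei, so 6 syllables.
Between /i/ (V1) and /o/ (V2): cluster /trdj/ — the longest permitted-onset suffix is /dj/; onset = /dj/, preceding coda = /tr/.
Between /o/ (V2) and /o/ (V3): /n/ → onset of the next syllable (single consonants are always licit onsets).
Between /o/ (V3) and /u/ (V4): /jt/; trying suffixes from longest down, /t/ is the first permitted one, so coda /j/ | onset /t/.
Between /u/ (V4) and /o/ (V5): /jh/; trying suffixes from longest down, /h/ is the first permitted one, so coda /j/ | onset /h/.
Between /o/ (V5) and /o/ (V6): /z/ → onset of the next syllable (single consonants are always licit onsets).
Result: hjitr.djo.noj.tuj.ho.zo.
Classifying each syllable: /hjitr/ (closed), /djo/ (open), /noj/ (closed), /tuj/ (closed), /ho/ (open), /zo/ (open).
Open syllables: 3.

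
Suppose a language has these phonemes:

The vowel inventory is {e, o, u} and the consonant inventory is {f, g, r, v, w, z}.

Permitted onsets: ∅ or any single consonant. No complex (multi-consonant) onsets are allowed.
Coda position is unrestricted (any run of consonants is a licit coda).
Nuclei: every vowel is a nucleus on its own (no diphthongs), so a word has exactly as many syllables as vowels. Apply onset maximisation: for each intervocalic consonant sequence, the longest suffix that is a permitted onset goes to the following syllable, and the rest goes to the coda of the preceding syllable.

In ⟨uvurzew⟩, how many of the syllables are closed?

2

Vowels present: u, u, e; each is a nucleus, giving 3 syllables.
Between /u/ (V1) and /u/ (V2): /v/ is a single consonant, so it becomes the next onset.
Between /u/ (V2) and /e/ (V3): cluster /rz/ — the longest permitted-onset suffix is /z/; onset = /z/, preceding coda = /r/.
So the parse is u.vur.zew.
Classifying each syllable: /u/ (open), /vur/ (closed), /zew/ (closed).
Closed syllables: 2.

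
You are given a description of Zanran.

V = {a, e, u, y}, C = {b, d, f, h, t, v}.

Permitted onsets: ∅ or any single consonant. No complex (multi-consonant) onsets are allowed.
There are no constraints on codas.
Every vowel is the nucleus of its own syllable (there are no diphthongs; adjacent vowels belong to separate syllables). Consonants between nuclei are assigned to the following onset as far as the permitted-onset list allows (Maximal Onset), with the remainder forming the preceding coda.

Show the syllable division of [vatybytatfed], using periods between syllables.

va.ty.by.tat.fed

Nuclei (vowels): a, y, y, a, e → 5 syllables.
/a…y/ gap (V1→V2): /t/ is a single consonant, so it becomes the next onset.
/y…y/ gap (V2→V3): /b/ → onset of the next syllable (single consonants are always licit onsets).
/y…a/ gap (V3→V4): just /t/ — single C goes to the following onset.
/a…e/ gap (V4→V5): /tf/; trying suffixes from longest down, /f/ is the first permitted one, so coda /t/ | onset /f/.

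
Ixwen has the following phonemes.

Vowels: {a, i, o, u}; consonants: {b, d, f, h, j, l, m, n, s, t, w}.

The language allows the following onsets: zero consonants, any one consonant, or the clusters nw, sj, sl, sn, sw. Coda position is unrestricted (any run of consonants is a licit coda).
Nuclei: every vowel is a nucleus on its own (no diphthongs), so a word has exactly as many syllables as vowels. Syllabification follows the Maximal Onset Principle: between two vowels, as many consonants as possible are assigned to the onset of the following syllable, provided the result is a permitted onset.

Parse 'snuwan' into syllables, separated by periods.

The vowels are u, a — 2 nuclei, so 2 syllables.
/u…a/ gap (V1→V2): /w/ is a single consonant, so it becomes the next onset.

snu.wan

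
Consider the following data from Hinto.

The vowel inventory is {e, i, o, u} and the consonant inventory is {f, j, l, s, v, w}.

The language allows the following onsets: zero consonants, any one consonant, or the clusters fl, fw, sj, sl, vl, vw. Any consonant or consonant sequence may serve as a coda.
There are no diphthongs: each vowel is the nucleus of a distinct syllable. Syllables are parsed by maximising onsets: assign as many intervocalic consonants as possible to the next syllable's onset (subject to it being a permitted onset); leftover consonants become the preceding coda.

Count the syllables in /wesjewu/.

Nuclei (vowels): e, e, u → 3 syllables.

3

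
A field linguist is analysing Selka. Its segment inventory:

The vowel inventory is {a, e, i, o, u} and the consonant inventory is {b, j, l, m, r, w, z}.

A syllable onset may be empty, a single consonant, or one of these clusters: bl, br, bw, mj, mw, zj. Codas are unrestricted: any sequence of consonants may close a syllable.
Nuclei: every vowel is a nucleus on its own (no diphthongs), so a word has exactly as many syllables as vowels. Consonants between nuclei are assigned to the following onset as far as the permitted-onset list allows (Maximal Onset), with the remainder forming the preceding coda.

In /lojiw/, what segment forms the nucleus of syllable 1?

o

The vowels are o, i — 2 nuclei, so 2 syllables.
The first nucleus (vowel 1 from the left) is /o/.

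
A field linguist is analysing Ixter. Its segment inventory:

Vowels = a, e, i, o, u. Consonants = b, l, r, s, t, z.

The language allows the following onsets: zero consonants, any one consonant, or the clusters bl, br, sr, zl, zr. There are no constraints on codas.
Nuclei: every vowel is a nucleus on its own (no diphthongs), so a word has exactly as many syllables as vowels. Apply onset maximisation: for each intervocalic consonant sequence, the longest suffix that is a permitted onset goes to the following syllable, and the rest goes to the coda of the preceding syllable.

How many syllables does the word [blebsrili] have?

Nuclei (vowels): e, i, i → 3 syllables.

3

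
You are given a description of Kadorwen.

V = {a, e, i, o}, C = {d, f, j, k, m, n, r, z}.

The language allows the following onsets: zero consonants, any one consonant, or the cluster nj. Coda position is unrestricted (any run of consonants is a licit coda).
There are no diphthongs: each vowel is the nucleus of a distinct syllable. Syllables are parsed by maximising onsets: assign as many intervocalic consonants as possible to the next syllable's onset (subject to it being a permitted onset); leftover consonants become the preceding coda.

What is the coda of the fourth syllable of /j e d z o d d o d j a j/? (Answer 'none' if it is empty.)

j

Vowels present: e, o, o, a; each is a nucleus, giving 4 syllables.
V1 /e/ – V2 /o/: cluster /dz/ — the longest permitted-onset suffix is /z/; onset = /z/, preceding coda = /d/.
V2 /o/ – V3 /o/: /dd/ — longest licit onset from the right is /d/, leaving /d/ as coda.
V3 /o/ – V4 /a/: cluster /dj/ — the longest permitted-onset suffix is /j/; onset = /j/, preceding coda = /d/.
Syllabification: jed.zod.dod.jaj.
Syllable 4 is /jaj/: onset /j/, nucleus /a/, coda /j/.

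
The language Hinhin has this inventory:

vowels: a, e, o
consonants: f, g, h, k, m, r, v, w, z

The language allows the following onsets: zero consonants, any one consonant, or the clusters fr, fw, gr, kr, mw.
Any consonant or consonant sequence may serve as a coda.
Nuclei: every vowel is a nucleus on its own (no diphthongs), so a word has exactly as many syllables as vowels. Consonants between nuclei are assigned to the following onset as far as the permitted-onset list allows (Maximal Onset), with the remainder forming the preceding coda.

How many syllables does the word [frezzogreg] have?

Nuclei (vowels): e, o, e → 3 syllables.

3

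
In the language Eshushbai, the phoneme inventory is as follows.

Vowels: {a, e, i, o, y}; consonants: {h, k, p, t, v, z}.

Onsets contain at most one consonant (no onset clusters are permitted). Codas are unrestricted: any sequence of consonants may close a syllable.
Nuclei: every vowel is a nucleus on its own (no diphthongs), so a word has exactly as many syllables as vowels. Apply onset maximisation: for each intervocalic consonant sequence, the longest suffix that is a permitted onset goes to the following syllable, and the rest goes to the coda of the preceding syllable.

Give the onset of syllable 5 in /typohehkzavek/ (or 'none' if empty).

v

Vowels present: y, o, e, a, e; each is a nucleus, giving 5 syllables.
Between /y/ (V1) and /o/ (V2): /p/ → onset of the next syllable (single consonants are always licit onsets).
Between /o/ (V2) and /e/ (V3): /h/ is a single consonant, so it becomes the next onset.
Between /e/ (V3) and /a/ (V4): /hkz/ — longest licit onset from the right is /z/, leaving /hk/ as coda.
Between /a/ (V4) and /e/ (V5): /v/ → onset of the next syllable (single consonants are always licit onsets).
Putting it together: ty.po.hehk.za.vek.
Syllable 5 is /vek/: onset /v/, nucleus /e/, coda /k/.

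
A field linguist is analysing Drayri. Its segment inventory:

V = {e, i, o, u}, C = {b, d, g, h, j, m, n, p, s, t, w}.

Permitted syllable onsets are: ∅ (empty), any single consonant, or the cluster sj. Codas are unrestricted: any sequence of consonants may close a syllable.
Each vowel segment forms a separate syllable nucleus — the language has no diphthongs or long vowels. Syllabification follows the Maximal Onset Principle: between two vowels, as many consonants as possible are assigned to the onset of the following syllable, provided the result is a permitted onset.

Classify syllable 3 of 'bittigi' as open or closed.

open

Nuclei (vowels): i, i, i → 3 syllables.
Between /i/ (V1) and /i/ (V2): /tt/; trying suffixes from longest down, /t/ is the first permitted one, so coda /t/ | onset /t/.
Between /i/ (V2) and /i/ (V3): just /g/ — single C goes to the following onset.
Putting it together: bit.ti.gi.
Syllable 3 is /gi/; it ends in its nucleus with no coda, so it is open.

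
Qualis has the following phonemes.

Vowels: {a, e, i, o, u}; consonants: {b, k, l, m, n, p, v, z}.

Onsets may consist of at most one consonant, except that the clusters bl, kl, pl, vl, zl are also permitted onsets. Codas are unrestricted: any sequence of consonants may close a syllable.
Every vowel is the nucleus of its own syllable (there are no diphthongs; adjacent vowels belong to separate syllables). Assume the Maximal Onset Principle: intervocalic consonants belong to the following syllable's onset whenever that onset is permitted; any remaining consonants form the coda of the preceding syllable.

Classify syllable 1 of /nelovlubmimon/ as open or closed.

Nuclei (vowels): e, o, u, i, o → 5 syllables.
V1 /e/ – V2 /o/: /l/ is a single consonant, so it becomes the next onset.
V2 /o/ – V3 /u/: cluster /vl/ — /vl/ is itself a permitted onset, so the whole cluster goes right; preceding coda = ∅.
V3 /u/ – V4 /i/: /bm/ splits as /b/ + /m/ (/m/ is the longest suffix that is a licit onset).
V4 /i/ – V5 /o/: /m/ → onset of the next syllable (single consonants are always licit onsets).
So the parse is ne.lo.vlub.mi.mon.
Syllable 1 is /ne/; it ends in its nucleus with no coda, so it is open.

open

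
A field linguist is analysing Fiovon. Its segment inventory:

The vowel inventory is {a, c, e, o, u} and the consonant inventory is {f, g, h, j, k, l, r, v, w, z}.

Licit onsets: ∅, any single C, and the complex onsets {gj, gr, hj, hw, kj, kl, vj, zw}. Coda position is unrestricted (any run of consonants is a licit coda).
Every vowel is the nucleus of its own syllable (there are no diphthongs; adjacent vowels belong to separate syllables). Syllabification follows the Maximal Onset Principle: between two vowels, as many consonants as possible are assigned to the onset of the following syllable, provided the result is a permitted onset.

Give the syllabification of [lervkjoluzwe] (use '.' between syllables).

Nuclei (vowels): e, o, u, e → 4 syllables.
/e…o/ gap (V1→V2): /rvkj/ splits as /rv/ + /kj/ (/kj/ is the longest suffix that is a licit onset).
/o…u/ gap (V2→V3): just /l/ — single C goes to the following onset.
/u…e/ gap (V3→V4): cluster /zw/ — /zw/ is itself a permitted onset, so the whole cluster goes right; preceding coda = ∅.

lerv.kjo.lu.zwe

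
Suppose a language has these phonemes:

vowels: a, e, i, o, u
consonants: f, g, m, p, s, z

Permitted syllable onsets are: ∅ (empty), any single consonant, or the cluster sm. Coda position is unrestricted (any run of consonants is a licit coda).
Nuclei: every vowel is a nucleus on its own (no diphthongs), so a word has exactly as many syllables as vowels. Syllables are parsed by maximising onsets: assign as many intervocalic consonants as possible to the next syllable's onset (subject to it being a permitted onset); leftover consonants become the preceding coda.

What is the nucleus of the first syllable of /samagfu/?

Vowels present: a, a, u; each is a nucleus, giving 3 syllables.
The first nucleus (vowel 1 from the left) is /a/.

a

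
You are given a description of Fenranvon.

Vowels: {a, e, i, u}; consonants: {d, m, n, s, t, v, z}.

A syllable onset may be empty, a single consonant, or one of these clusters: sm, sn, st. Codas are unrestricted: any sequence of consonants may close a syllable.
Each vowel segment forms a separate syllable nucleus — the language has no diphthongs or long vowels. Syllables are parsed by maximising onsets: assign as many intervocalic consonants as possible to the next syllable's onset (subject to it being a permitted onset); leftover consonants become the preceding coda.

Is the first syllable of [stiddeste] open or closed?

closed

The vowels are i, e, e — 3 nuclei, so 3 syllables.
/i…e/ gap (V1→V2): /dd/ — longest licit onset from the right is /d/, leaving /d/ as coda.
/e…e/ gap (V2→V3): /st/ — entire cluster is a permitted onset → onset /st/, coda ∅.
Result: stid.de.ste.
Syllable 1 is /stid/ with coda /d/, so it is closed.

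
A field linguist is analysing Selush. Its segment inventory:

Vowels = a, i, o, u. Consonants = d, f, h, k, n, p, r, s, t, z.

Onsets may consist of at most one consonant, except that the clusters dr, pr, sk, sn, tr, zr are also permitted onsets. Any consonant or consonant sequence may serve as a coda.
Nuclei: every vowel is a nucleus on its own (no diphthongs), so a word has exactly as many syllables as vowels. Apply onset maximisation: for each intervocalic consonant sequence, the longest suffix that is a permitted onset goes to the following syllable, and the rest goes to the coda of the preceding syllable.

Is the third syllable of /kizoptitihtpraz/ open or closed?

open

Vowels present: i, o, i, i, a; each is a nucleus, giving 5 syllables.
Between /i/ (V1) and /o/ (V2): /z/ → onset of the next syllable (single consonants are always licit onsets).
Between /o/ (V2) and /i/ (V3): /pt/ splits as /p/ + /t/ (/t/ is the longest suffix that is a licit onset).
Between /i/ (V3) and /i/ (V4): just /t/ — single C goes to the following onset.
Between /i/ (V4) and /a/ (V5): /htpr/ splits as /ht/ + /pr/ (/pr/ is the longest suffix that is a licit onset).
Result: ki.zop.ti.tiht.praz.
Syllable 3 is /ti/; it ends in its nucleus with no coda, so it is open.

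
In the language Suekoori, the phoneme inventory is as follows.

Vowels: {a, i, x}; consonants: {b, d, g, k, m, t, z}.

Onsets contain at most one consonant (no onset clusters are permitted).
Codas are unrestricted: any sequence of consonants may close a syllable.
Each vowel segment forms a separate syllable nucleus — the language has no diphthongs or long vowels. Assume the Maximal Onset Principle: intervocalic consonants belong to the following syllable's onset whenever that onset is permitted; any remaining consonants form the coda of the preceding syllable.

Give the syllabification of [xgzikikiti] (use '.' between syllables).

The vowels are x, i, i, i, i — 5 nuclei, so 5 syllables.
Between /x/ (V1) and /i/ (V2): /gz/; trying suffixes from longest down, /z/ is the first permitted one, so coda /g/ | onset /z/.
Between /i/ (V2) and /i/ (V3): just /k/ — single C goes to the following onset.
Between /i/ (V3) and /i/ (V4): just /k/ — single C goes to the following onset.
Between /i/ (V4) and /i/ (V5): just /t/ — single C goes to the following onset.

xg.zi.ki.ki.ti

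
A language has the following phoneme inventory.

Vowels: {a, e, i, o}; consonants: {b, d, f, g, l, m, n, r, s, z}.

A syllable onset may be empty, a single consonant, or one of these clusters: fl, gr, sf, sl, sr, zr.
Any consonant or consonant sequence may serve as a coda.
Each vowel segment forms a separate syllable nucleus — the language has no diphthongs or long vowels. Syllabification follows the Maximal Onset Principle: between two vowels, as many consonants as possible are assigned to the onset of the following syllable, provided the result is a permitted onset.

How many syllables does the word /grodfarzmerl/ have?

3

Vowels present: o, a, e; each is a nucleus, giving 3 syllables.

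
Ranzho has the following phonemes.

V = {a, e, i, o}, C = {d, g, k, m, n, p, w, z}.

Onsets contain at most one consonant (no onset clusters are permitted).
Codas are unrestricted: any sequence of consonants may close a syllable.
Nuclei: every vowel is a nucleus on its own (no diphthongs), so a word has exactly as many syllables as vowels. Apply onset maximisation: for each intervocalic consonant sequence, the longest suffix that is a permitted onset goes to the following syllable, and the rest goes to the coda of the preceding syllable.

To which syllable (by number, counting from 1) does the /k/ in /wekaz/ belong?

2

The vowels are e, a — 2 nuclei, so 2 syllables.
σ1/σ2 boundary: /k/ → onset of the next syllable (single consonants are always licit onsets).
Syllabification: we.kaz.
The /k/ is in the onset of syllable 2 (/kaz/).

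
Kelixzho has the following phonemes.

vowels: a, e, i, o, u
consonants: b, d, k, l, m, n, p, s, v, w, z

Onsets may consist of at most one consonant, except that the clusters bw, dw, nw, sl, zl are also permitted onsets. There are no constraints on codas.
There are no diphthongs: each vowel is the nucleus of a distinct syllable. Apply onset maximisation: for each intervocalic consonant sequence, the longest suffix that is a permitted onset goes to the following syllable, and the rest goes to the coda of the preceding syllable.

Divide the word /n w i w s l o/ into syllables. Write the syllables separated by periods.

nwiw.slo

Vowels present: i, o; each is a nucleus, giving 2 syllables.
σ1/σ2 boundary: /wsl/ — longest licit onset from the right is /sl/, leaving /w/ as coda.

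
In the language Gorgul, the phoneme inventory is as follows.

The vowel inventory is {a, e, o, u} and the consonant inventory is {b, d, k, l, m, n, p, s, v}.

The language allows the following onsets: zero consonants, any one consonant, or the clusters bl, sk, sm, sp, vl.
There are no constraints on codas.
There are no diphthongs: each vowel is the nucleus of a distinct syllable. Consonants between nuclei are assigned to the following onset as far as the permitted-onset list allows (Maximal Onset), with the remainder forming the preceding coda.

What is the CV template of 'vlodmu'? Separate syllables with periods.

The vowels are o, u — 2 nuclei, so 2 syllables.
V1 /o/ – V2 /u/: cluster /dm/ — the longest permitted-onset suffix is /m/; onset = /m/, preceding coda = /d/.
Syllabification: vlod.mu.
Mapping each syllable to C/V: /vlod/ → CCVC, /mu/ → CV.

CCVC.CV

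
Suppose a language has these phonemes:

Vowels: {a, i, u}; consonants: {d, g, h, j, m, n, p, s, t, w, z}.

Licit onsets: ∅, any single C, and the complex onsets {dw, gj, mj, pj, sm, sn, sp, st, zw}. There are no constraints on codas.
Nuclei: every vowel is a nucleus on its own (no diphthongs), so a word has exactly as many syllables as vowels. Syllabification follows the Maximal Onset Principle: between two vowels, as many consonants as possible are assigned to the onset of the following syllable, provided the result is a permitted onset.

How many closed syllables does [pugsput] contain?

Vowels present: u, u; each is a nucleus, giving 2 syllables.
V1 /u/ – V2 /u/: /gsp/ — longest licit onset from the right is /sp/, leaving /g/ as coda.
So the parse is pug.sput.
Classifying each syllable: /pug/ (closed), /sput/ (closed).
Closed syllables: 2.

2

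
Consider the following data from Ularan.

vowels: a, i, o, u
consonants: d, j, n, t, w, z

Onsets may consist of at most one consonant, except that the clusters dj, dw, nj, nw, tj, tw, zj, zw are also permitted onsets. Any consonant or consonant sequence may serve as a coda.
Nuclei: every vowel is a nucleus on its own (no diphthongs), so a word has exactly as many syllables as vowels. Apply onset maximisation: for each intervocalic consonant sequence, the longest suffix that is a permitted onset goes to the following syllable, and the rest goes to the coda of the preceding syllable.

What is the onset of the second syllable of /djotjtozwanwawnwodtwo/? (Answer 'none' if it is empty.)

Nuclei (vowels): o, o, a, a, o, o → 6 syllables.
Between /o/ (V1) and /o/ (V2): cluster /tjt/ — the longest permitted-onset suffix is /t/; onset = /t/, preceding coda = /tj/.
Between /o/ (V2) and /a/ (V3): /zw/ is a licit onset in full, so it all attaches to the next syllable.
Between /a/ (V3) and /a/ (V4): /nw/ is a licit onset in full, so it all attaches to the next syllable.
Between /a/ (V4) and /o/ (V5): cluster /wnw/ — the longest permitted-onset suffix is /nw/; onset = /nw/, preceding coda = /w/.
Between /o/ (V5) and /o/ (V6): /dtw/; trying suffixes from longest down, /tw/ is the first permitted one, so coda /d/ | onset /tw/.
Putting it together: djotj.to.zwa.nwaw.nwod.two.
Syllable 2 is /to/: onset /t/, nucleus /o/, coda ∅.

t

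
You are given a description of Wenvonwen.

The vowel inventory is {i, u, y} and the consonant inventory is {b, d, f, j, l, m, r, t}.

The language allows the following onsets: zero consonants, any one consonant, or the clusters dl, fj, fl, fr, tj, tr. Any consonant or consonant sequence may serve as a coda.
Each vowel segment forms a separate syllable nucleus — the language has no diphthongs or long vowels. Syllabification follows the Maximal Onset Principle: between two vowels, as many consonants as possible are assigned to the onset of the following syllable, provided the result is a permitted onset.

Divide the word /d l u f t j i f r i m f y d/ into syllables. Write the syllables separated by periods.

The vowels are u, i, i, y — 4 nuclei, so 4 syllables.
Between /u/ (V1) and /i/ (V2): /ftj/; trying suffixes from longest down, /tj/ is the first permitted one, so coda /f/ | onset /tj/.
Between /i/ (V2) and /i/ (V3): cluster /fr/ — /fr/ is itself a permitted onset, so the whole cluster goes right; preceding coda = ∅.
Between /i/ (V3) and /y/ (V4): /mf/ — longest licit onset from the right is /f/, leaving /m/ as coda.

dluf.tji.frim.fyd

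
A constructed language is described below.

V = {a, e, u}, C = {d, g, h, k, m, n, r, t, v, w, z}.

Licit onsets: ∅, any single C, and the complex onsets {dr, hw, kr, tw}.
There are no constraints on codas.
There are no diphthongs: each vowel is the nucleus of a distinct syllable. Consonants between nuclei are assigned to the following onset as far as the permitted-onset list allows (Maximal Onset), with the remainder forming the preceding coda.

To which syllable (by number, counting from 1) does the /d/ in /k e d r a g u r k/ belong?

The vowels are e, a, u — 3 nuclei, so 3 syllables.
Between /e/ (V1) and /a/ (V2): /dr/ is a licit onset in full, so it all attaches to the next syllable.
Between /a/ (V2) and /u/ (V3): /g/ → onset of the next syllable (single consonants are always licit onsets).
Syllabification: ke.dra.gurk.
The /d/ is in the onset of syllable 2 (/dra/).

2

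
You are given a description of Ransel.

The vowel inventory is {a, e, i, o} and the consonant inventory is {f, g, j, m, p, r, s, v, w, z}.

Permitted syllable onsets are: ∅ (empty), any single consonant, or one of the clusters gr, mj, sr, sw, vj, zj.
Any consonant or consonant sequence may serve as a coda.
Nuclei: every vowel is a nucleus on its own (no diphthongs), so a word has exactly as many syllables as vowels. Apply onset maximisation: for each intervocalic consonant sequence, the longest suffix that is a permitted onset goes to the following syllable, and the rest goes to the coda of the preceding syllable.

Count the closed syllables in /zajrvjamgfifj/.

3

Vowels present: a, a, i; each is a nucleus, giving 3 syllables.
V1 /a/ – V2 /a/: cluster /jrvj/ — the longest permitted-onset suffix is /vj/; onset = /vj/, preceding coda = /jr/.
V2 /a/ – V3 /i/: cluster /mgf/ — the longest permitted-onset suffix is /f/; onset = /f/, preceding coda = /mg/.
Result: zajr.vjamg.fifj.
Classifying each syllable: /zajr/ (closed), /vjamg/ (closed), /fifj/ (closed).
Closed syllables: 3.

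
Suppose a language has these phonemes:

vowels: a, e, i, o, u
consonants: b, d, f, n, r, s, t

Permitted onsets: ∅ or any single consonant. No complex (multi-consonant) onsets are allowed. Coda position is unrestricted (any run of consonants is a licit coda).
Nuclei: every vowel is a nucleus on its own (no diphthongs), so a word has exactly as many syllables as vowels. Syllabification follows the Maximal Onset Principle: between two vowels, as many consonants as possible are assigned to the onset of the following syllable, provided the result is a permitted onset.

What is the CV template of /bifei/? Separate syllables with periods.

Nuclei (vowels): i, e, i → 3 syllables.
/i…e/ gap (V1→V2): /f/ is a single consonant, so it becomes the next onset.
/e…i/ gap (V2→V3): nothing intervenes; syllable break is V.V.
So the parse is bi.fe.i.
Mapping each syllable to C/V: /bi/ → CV, /fe/ → CV, /i/ → V.

CV.CV.V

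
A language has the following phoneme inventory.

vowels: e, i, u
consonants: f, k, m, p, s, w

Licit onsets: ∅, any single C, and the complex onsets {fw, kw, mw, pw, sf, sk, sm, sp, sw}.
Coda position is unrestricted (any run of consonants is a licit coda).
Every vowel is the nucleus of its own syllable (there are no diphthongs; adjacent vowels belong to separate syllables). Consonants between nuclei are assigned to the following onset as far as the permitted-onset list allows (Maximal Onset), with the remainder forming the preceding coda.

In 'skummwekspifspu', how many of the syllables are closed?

The vowels are u, e, i, u — 4 nuclei, so 4 syllables.
σ1/σ2 boundary: /mmw/ — longest licit onset from the right is /mw/, leaving /m/ as coda.
σ2/σ3 boundary: /ksp/ — longest licit onset from the right is /sp/, leaving /k/ as coda.
σ3/σ4 boundary: /fsp/; trying suffixes from longest down, /sp/ is the first permitted one, so coda /f/ | onset /sp/.
Putting it together: skum.mwek.spif.spu.
Classifying each syllable: /skum/ (closed), /mwek/ (closed), /spif/ (closed), /spu/ (open).
Closed syllables: 3.

3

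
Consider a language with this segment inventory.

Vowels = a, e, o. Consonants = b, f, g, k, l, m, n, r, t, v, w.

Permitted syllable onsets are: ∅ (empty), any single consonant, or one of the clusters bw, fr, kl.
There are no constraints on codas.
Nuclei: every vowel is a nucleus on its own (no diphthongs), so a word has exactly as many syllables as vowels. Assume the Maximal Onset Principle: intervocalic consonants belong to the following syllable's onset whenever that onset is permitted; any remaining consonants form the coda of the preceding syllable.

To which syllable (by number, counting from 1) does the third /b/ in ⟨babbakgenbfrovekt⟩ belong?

Nuclei (vowels): a, a, e, o, e → 5 syllables.
V1 /a/ – V2 /a/: cluster /bb/ — the longest permitted-onset suffix is /b/; onset = /b/, preceding coda = /b/.
V2 /a/ – V3 /e/: cluster /kg/ — the longest permitted-onset suffix is /g/; onset = /g/, preceding coda = /k/.
V3 /e/ – V4 /o/: /nbfr/ splits as /nb/ + /fr/ (/fr/ is the longest suffix that is a licit onset).
V4 /o/ – V5 /e/: /v/ is a single consonant, so it becomes the next onset.
Result: bab.bak.genb.fro.vekt.
The third /b/ is in the onset of syllable 2 (/bak/).

2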